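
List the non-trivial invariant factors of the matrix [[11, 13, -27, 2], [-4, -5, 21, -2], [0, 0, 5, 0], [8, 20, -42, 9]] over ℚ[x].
The Jordan structure of A has elementary divisors (x - 5)^3, (x - 5). Arranging the block sizes at each eigenvalue in decreasing order and taking row products gives the invariant factors.

Invariant factors (smallest first, each dividing the next): x - 5, (x - 5)^3.

Check: the last factor (x - 5)^3 is the minimal polynomial, and the product (x - 5)^4 is the characteristic polynomial.

x - 5, (x - 5)^3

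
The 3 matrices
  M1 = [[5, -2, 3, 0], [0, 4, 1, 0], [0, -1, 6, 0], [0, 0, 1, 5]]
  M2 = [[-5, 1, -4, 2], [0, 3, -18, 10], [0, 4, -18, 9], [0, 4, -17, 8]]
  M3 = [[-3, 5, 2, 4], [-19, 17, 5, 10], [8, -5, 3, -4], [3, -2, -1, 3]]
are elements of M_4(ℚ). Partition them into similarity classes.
2 classes: {M1, M3}, {M2}

Characteristic polynomials: χ_{M1} = (x - 5)^4, χ_{M2} = (x + 1)^2(x + 5)^2, χ_{M3} = (x - 5)^4.

{M1, M3}: invariant factors x - 5, (x - 5)^3.

{M2}: invariant factors (x + 1)^2(x + 5)^2.

Matrices are similar if and only if their invariant-factor lists agree; the partition into similarity classes is {M1, M3}, {M2}.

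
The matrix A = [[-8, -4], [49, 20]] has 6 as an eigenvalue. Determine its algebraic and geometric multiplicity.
The characteristic polynomial is (x - 6)^2, so the factor x - 6 appears with exponent 2: the algebraic multiplicity is 2.

rank(A - 6I) = 1, so the eigenspace has dimension 2 - 1 = 1: the geometric multiplicity is 1.

Since 1 < 2, A is not diagonalizable.

algebraic multiplicity 2, geometric multiplicity 1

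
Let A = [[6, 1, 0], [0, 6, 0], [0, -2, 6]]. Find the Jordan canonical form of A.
The characteristic polynomial is det(xI - A) = (x - 6)^3, so the eigenvalues are 6 (algebraic multiplicity 3).

For λ = 6: rank(A - 6I) = 1, rank((A - 6I)^2) = 0. The eigenspace has dimension 3 - 1 = 2, so there are 2 Jordan blocks; the rank sequence gives block sizes [2, 1].

Assembling the blocks gives the Jordan form J above.

J = [[6, 1, 0], [0, 6, 0], [0, 0, 6]]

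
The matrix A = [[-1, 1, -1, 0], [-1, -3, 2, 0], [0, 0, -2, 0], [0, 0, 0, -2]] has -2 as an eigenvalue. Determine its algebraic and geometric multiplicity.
algebraic multiplicity 4, geometric multiplicity 2

The characteristic polynomial is (x + 2)^4, so the factor x + 2 appears with exponent 4: the algebraic multiplicity is 4.

rank(A + 2I) = 2, so the eigenspace has dimension 4 - 2 = 2: the geometric multiplicity is 2.

Since 2 < 4, A is not diagonalizable.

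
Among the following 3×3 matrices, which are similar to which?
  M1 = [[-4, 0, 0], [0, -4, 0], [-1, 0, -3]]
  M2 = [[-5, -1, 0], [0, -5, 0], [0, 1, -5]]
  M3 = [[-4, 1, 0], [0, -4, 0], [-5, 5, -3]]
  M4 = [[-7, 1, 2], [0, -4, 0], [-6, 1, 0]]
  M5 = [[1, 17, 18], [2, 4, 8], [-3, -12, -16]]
Characteristic polynomials: χ_{M1} = (x + 3)(x + 4)^2, χ_{M2} = (x + 5)^3, χ_{M3} = (x + 3)(x + 4)^2, χ_{M4} = (x + 3)(x + 4)^2, χ_{M5} = (x + 3)(x + 4)^2.

{M1}: invariant factors x + 4, (x + 3)(x + 4).

{M2}: invariant factors x + 5, (x + 5)^2.

{M3, M4, M5}: invariant factors (x + 3)(x + 4)^2.

Matrices are similar if and only if their invariant-factor lists agree; the partition into similarity classes is {M1}, {M2}, {M3, M4, M5}.

3 classes: {M1}, {M2}, {M3, M4, M5}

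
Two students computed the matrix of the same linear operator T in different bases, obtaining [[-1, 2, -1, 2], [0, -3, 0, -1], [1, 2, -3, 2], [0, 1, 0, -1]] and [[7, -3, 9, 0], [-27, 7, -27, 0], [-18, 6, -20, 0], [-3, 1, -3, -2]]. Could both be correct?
Both have characteristic polynomial (x + 2)^4 and minimal polynomial (x + 2)^2. But rank(A + 2I) = 2 for A while rank(B + 2I) = 1 for B, so the number of Jordan blocks at λ = -2 differs. A and B are not similar.

No.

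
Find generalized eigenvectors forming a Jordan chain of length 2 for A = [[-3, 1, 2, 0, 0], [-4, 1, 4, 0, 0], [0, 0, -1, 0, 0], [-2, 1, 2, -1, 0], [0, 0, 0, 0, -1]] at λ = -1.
v_1 = [[-1, 1, -1, -1, 0]]^T, v_2 = [[1, 2, 0, 1, 0]]^T

We seek v_1 ∈ ker((A + I)^2) \ ker(A + I), then set v_{i+1} = (A + I) v_i.

One such chain is v_1 = [[-1, 1, -1, -1, 0]]^T, v_2 = [[1, 2, 0, 1, 0]]^T. Check: (A + I) v_2 = [[0, 0, 0, 0, 0]]^T = 0.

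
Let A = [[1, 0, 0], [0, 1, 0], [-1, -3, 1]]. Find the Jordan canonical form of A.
J = [[1, 1, 0], [0, 1, 0], [0, 0, 1]]

The characteristic polynomial is det(xI - A) = (x - 1)^3, so the eigenvalues are 1 (algebraic multiplicity 3).

For λ = 1: rank(A - I) = 1, rank((A - I)^2) = 0. The eigenspace has dimension 3 - 1 = 2, so there are 2 Jordan blocks; the rank sequence gives block sizes [2, 1].

Assembling the blocks gives the Jordan form J above.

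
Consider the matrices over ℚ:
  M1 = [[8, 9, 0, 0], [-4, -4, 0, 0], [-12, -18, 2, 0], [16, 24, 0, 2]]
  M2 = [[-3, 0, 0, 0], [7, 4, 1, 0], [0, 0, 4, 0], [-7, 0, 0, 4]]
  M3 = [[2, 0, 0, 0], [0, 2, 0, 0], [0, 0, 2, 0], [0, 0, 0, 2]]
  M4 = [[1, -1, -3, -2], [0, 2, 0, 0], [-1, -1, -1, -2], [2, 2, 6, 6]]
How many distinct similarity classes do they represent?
3 classes: {M1, M4}, {M2}, {M3}

Characteristic polynomials: χ_{M1} = (x - 2)^4, χ_{M2} = (x - 4)^3(x + 3), χ_{M3} = (x - 2)^4, χ_{M4} = (x - 2)^4.

{M1, M4}: invariant factors x - 2, x - 2, (x - 2)^2.

{M2}: invariant factors x - 4, (x - 4)^2(x + 3).

{M3}: invariant factors x - 2, x - 2, x - 2, x - 2.

Matrices are similar if and only if their invariant-factor lists agree; the partition into similarity classes is {M1, M4}, {M2}, {M3}.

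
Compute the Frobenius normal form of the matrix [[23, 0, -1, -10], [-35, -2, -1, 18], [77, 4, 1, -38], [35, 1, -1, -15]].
R = [[2, 0, 0, 0], [0, 0, 0, 8], [0, 1, 0, -10], [0, 0, 1, 5]]

The invariant factors of A (the non-unit diagonal entries of the Smith normal form of xI - A over ℚ[x]) are x - 2, (x - 2)(x^2 - 3x + 4), each dividing the next. The characteristic polynomial is their product, (x - 2)^2(x^2 - 3x + 4).

The rational canonical form is the block-diagonal matrix of companion matrices C(f_i):
R = [[2, 0, 0, 0], [0, 0, 0, 8], [0, 1, 0, -10], [0, 0, 1, 5]].

Note the characteristic polynomial does not split into linear factors over ℚ, so A has no Jordan form over ℚ; the rational canonical form exists over any field.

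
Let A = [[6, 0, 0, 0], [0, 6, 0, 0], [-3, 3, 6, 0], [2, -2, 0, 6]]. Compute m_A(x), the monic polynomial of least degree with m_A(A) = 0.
m_A(x) = (x - 6)^2

The characteristic polynomial factors as (x - 6)^4. The minimal polynomial is ∏(x - λ)^{k_λ} where k_λ is the size of the largest Jordan block at λ.

For λ = 6: rank(A - 6I) = 1, and the largest Jordan block has size 2 (the smallest k with rank((A - 6I)^k) = rank((A - 6I)^(k+1))).

So m_A(x) = (x - 6)^2.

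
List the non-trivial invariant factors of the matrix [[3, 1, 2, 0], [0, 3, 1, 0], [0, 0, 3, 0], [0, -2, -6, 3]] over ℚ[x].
The Jordan structure of A has elementary divisors (x - 3)^3, (x - 3). Arranging the block sizes at each eigenvalue in decreasing order and taking row products gives the invariant factors.

Invariant factors (smallest first, each dividing the next): x - 3, (x - 3)^3.

Check: the last factor (x - 3)^3 is the minimal polynomial, and the product (x - 3)^4 is the characteristic polynomial.

x - 3, (x - 3)^3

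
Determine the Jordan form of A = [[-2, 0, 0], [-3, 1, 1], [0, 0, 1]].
The characteristic polynomial is det(xI - A) = (x - 1)^2(x + 2), so the eigenvalues are -2 (algebraic multiplicity 1), 1 (algebraic multiplicity 2).

For λ = -2: algebraic multiplicity 1 gives one 1×1 block.

For λ = 1: rank(A - I) = 2, rank((A - I)^2) = 1. The eigenspace has dimension 3 - 2 = 1, so there is 1 Jordan block; the rank sequence gives block sizes [2].

Assembling the blocks gives the Jordan form J above.

J = [[-2, 0, 0], [0, 1, 1], [0, 0, 1]]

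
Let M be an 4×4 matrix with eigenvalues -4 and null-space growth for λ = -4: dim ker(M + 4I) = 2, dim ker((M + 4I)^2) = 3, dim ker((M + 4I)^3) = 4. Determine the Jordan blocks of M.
Jordan blocks: (-4, 3), (-4, 1)

λ = -4: successive nullity increments [2, 1, 1] count blocks of size ≥ k; block sizes are [3, 1].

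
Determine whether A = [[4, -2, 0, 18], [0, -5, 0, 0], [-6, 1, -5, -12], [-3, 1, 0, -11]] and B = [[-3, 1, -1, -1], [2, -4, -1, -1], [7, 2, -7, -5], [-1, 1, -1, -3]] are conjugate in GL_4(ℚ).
Yes.

Two matrices over a field are similar if and only if they have the same invariant factors.

Both A and B have characteristic polynomial (x + 2)(x + 5)^3 and minimal polynomial (x + 2)(x + 5)^2. Computing further, both have invariant factors x + 5, (x + 2)(x + 5)^2. Hence A and B are similar.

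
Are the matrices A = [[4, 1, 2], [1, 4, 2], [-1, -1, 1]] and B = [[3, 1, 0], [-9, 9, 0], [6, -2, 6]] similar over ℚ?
trace(A) = 9 but trace(B) = 18. The trace is a similarity invariant, so A and B are not similar.

No.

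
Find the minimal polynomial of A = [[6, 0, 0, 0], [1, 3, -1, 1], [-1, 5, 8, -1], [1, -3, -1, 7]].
m_A(x) = (x - 6)^3

The characteristic polynomial factors as (x - 6)^4. The minimal polynomial is ∏(x - λ)^{k_λ} where k_λ is the size of the largest Jordan block at λ.

For λ = 6: rank(A - 6I) = 2, and the largest Jordan block has size 3 (the smallest k with rank((A - 6I)^k) = rank((A - 6I)^(k+1))).

So m_A(x) = (x - 6)^3.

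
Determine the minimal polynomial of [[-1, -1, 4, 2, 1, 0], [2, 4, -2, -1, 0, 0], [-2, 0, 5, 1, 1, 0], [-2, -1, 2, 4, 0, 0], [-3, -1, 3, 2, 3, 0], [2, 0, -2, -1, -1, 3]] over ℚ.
m_A(x) = (x - 3)^3

The characteristic polynomial factors as (x - 3)^6. The minimal polynomial is ∏(x - λ)^{k_λ} where k_λ is the size of the largest Jordan block at λ.

For λ = 3: rank(A - 3I) = 3, and the largest Jordan block has size 3 (the smallest k with rank((A - 3I)^k) = rank((A - 3I)^(k+1))).

So m_A(x) = (x - 3)^3.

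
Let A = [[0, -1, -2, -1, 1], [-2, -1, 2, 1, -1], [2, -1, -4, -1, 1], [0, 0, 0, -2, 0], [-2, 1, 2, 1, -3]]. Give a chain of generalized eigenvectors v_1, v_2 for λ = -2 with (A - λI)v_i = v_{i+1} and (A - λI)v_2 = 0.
v_1 = [[0, 1, -1, 0, 0]]^T, v_2 = [[1, -1, 1, 0, -1]]^T

We seek v_1 ∈ ker((A + 2I)^2) \ ker(A + 2I), then set v_{i+1} = (A + 2I) v_i.

One such chain is v_1 = [[0, 1, -1, 0, 0]]^T, v_2 = [[1, -1, 1, 0, -1]]^T. Check: (A + 2I) v_2 = [[0, 0, 0, 0, 0]]^T = 0.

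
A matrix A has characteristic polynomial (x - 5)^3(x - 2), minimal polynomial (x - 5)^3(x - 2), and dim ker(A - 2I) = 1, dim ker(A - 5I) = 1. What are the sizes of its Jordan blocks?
λ = 2: algebraic multiplicity 1 (exponent in χ_A), largest block size 1 (exponent in m_A), 1 block (geometric multiplicity). This forces block sizes [1].
λ = 5: algebraic multiplicity 3 (exponent in χ_A), largest block size 3 (exponent in m_A), 1 block (geometric multiplicity). This forces block sizes [3].

Jordan blocks: (2, 1), (5, 3)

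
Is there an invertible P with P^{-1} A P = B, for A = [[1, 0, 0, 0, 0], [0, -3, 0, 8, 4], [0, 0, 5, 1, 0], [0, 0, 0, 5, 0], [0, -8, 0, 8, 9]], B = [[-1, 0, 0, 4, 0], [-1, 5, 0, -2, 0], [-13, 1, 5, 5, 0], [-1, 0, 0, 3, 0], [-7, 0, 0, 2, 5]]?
Both have characteristic polynomial (x - 5)^3(x - 1)^2, but the minimal polynomial of A is (x - 5)^2(x - 1) while the minimal polynomial of B is (x - 5)^2(x - 1)^2. The minimal polynomial is a similarity invariant, so A and B are not similar.

No.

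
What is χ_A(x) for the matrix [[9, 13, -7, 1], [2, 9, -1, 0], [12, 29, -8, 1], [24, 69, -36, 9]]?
χ_A(x) = (x - 6)^3(x - 1)

xI - A = [[x - 9, -13, 7, -1], [-2, x - 9, 1, 0], [-12, -29, x + 8, -1], [-24, -69, 36, x - 9]].

Expanding det(xI - A) along the first row:
det(xI - A) = + (x - 9)·det([[x - 9, 1, 0], [-29, x + 8, -1], [-69, 36, x - 9]]) - (-13)·det([[-2, 1, 0], [-12, x + 8, -1], [-24, 36, x - 9]]) + (7)·det([[-2, x - 9, 0], [-12, -29, -1], [-24, -69, x - 9]]) - (-1)·det([[-2, x - 9, 1], [-12, -29, x + 8], [-24, -69, 36]]).

Evaluating gives χ_A(x) = x^4 - 19x^3 + 126x^2 - 324x + 216 = (x - 6)^3(x - 1).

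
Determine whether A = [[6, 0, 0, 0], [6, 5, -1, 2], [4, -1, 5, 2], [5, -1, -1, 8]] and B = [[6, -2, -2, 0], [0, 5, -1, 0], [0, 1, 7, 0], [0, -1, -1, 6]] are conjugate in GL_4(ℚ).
No.

Both have characteristic polynomial (x - 6)^4 and minimal polynomial (x - 6)^2. But rank(A - 6I) = 2 for A while rank(B - 6I) = 1 for B, so the number of Jordan blocks at λ = 6 differs. A and B are not similar.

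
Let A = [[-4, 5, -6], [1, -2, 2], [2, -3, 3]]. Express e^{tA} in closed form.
e^{tA} = [[(t^2 - 3*t + 1)*e^{-t}, t*(5 - t)*e^{-t}, 2*t*(t - 3)*e^{-t}], [t*e^{-t}, (1 - t)*e^{-t}, 2*t*e^{-t}], [t*(4 - t)*e^{-t}/2, t*(t - 6)*e^{-t}/2, (-t^2 + 4*t + 1)*e^{-t}]]

A has Jordan form J = [[-1, 1, 0], [0, -1, 1], [0, 0, -1]] with A = PJP^{-1}, so e^{tA} = P e^{tJ} P^{-1}.

For a Jordan block J_k(λ), e^{tJ_k(λ)} = e^{λt} · (I + tN + t^2 N^2/2! + ... + t^{k-1} N^{k-1}/(k-1)!) where N is the nilpotent superdiagonal part.

Assembling the blocks and conjugating back gives the entries of e^{tA} as shown above.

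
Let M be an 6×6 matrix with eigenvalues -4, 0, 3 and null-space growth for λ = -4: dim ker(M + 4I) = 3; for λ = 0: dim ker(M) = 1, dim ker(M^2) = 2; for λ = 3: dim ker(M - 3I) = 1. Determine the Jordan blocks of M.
Jordan blocks: (-4, 1), (-4, 1), (-4, 1), (0, 2), (3, 1)

λ = -4: successive nullity increments [3] count blocks of size ≥ k; block sizes are [1, 1, 1].
λ = 0: successive nullity increments [1, 1] count blocks of size ≥ k; block sizes are [2].
λ = 3: successive nullity increments [1] count blocks of size ≥ k; block sizes are [1].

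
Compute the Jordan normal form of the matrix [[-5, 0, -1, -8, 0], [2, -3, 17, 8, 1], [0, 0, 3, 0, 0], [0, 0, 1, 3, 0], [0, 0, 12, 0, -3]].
J = [[-5, 0, 0, 0, 0], [0, -3, 1, 0, 0], [0, 0, -3, 0, 0], [0, 0, 0, 3, 1], [0, 0, 0, 0, 3]]

The characteristic polynomial is det(xI - A) = (x - 3)^2(x + 3)^2(x + 5), so the eigenvalues are -5 (algebraic multiplicity 1), -3 (algebraic multiplicity 2), 3 (algebraic multiplicity 2).

For λ = -5: algebraic multiplicity 1 gives one 1×1 block.

For λ = -3: rank(A + 3I) = 4, rank((A + 3I)^2) = 3. The eigenspace has dimension 5 - 4 = 1, so there is 1 Jordan block; the rank sequence gives block sizes [2].

For λ = 3: rank(A - 3I) = 4, rank((A - 3I)^2) = 3. The eigenspace has dimension 5 - 4 = 1, so there is 1 Jordan block; the rank sequence gives block sizes [2].

Assembling the blocks gives the Jordan form J above.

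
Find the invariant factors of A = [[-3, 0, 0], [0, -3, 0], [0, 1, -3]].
x + 3, (x + 3)^2

The Jordan structure of A has elementary divisors (x + 3)^2, (x + 3). Arranging the block sizes at each eigenvalue in decreasing order and taking row products gives the invariant factors.

Invariant factors (smallest first, each dividing the next): x + 3, (x + 3)^2.

Check: the last factor (x + 3)^2 is the minimal polynomial, and the product (x + 3)^3 is the characteristic polynomial.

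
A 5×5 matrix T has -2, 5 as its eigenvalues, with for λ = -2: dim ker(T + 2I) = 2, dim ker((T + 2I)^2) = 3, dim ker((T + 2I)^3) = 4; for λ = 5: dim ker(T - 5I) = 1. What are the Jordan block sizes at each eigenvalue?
λ = -2: successive nullity increments [2, 1, 1] count blocks of size ≥ k; block sizes are [3, 1].
λ = 5: successive nullity increments [1] count blocks of size ≥ k; block sizes are [1].

Jordan blocks: (-2, 3), (-2, 1), (5, 1)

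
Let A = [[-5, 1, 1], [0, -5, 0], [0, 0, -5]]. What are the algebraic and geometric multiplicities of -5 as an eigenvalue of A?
algebraic multiplicity 3, geometric multiplicity 2

The characteristic polynomial is (x + 5)^3, so the factor x + 5 appears with exponent 3: the algebraic multiplicity is 3.

rank(A + 5I) = 1, so the eigenspace has dimension 3 - 1 = 2: the geometric multiplicity is 2.

Since 2 < 3, A is not diagonalizable.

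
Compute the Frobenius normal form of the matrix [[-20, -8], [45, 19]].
R = [[0, 20], [1, -1]]

The invariant factors of A (the non-unit diagonal entries of the Smith normal form of xI - A over ℚ[x]) are (x - 4)(x + 5), each dividing the next. The characteristic polynomial is their product, (x - 4)(x + 5).

The rational canonical form is the block-diagonal matrix of companion matrices C(f_i):
R = [[0, 20], [1, -1]].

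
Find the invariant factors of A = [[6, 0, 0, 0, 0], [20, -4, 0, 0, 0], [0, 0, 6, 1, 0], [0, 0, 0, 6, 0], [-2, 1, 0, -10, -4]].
The Jordan structure of A has elementary divisors (x + 4)^2, (x - 6)^2, (x - 6). Arranging the block sizes at each eigenvalue in decreasing order and taking row products gives the invariant factors.

Invariant factors (smallest first, each dividing the next): x - 6, (x - 6)^2(x + 4)^2.

Check: the last factor (x - 6)^2(x + 4)^2 is the minimal polynomial, and the product (x - 6)^3(x + 4)^2 is the characteristic polynomial.

x - 6, (x - 6)^2(x + 4)^2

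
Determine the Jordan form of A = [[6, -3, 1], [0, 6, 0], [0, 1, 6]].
The characteristic polynomial is det(xI - A) = (x - 6)^3, so the eigenvalues are 6 (algebraic multiplicity 3).

For λ = 6: rank(A - 6I) = 2, rank((A - 6I)^2) = 1, rank((A - 6I)^3) = 0. The eigenspace has dimension 3 - 2 = 1, so there is 1 Jordan block; the rank sequence gives block sizes [3].

Assembling the blocks gives the Jordan form J above.

J = [[6, 1, 0], [0, 6, 1], [0, 0, 6]]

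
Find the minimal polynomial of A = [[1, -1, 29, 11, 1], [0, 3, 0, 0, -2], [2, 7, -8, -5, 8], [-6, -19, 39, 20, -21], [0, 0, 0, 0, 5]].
m_A(x) = (x - 5)^3(x - 3)

The characteristic polynomial factors as (x - 5)^3(x - 3)^2. The minimal polynomial is ∏(x - λ)^{k_λ} where k_λ is the size of the largest Jordan block at λ.

For λ = 3: rank(A - 3I) = 3, and the largest Jordan block has size 1 (the smallest k with rank((A - 3I)^k) = rank((A - 3I)^(k+1))).
For λ = 5: rank(A - 5I) = 4, and the largest Jordan block has size 3 (the smallest k with rank((A - 5I)^k) = rank((A - 5I)^(k+1))).

So m_A(x) = (x - 5)^3(x - 3).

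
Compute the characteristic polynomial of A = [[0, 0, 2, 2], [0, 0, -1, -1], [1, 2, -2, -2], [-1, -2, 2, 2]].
xI - A = [[x, 0, -2, -2], [0, x, 1, 1], [-1, -2, x + 2, 2], [1, 2, -2, x - 2]].

Expanding det(xI - A) along the first row:
det(xI - A) = + (x)·det([[x, 1, 1], [-2, x + 2, 2], [2, -2, x - 2]]) - (0)·det([[0, 1, 1], [-1, x + 2, 2], [1, -2, x - 2]]) + (-2)·det([[0, x, 1], [-1, -2, 2], [1, 2, x - 2]]) - (-2)·det([[0, x, 1], [-1, -2, x + 2], [1, 2, -2]]).

Evaluating gives χ_A(x) = x^4.

χ_A(x) = x^4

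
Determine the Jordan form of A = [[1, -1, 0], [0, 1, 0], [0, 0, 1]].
J = [[1, 1, 0], [0, 1, 0], [0, 0, 1]]

The characteristic polynomial is det(xI - A) = (x - 1)^3, so the eigenvalues are 1 (algebraic multiplicity 3).

For λ = 1: rank(A - I) = 1, rank((A - I)^2) = 0. The eigenspace has dimension 3 - 1 = 2, so there are 2 Jordan blocks; the rank sequence gives block sizes [2, 1].

Assembling the blocks gives the Jordan form J above.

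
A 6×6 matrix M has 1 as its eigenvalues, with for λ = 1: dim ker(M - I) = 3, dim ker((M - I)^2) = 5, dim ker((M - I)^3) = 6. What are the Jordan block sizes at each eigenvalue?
λ = 1: successive nullity increments [3, 2, 1] count blocks of size ≥ k; block sizes are [3, 2, 1].

Jordan blocks: (1, 3), (1, 2), (1, 1)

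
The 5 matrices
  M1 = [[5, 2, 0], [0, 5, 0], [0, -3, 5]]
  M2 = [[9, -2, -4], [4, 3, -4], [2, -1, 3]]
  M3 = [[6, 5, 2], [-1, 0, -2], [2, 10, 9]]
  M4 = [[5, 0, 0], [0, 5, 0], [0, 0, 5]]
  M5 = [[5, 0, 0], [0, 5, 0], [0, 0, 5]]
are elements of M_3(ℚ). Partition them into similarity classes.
Characteristic polynomials: χ_{M1} = (x - 5)^3, χ_{M2} = (x - 5)^3, χ_{M3} = (x - 5)^3, χ_{M4} = (x - 5)^3, χ_{M5} = (x - 5)^3.

{M1, M2, M3}: invariant factors x - 5, (x - 5)^2.

{M4, M5}: invariant factors x - 5, x - 5, x - 5.

Matrices are similar if and only if their invariant-factor lists agree; the partition into similarity classes is {M1, M2, M3}, {M4, M5}.

2 classes: {M1, M2, M3}, {M4, M5}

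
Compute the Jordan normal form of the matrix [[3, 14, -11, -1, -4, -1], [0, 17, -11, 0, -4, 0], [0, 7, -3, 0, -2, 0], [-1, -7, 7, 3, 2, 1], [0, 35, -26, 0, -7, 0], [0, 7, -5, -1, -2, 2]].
J = [[2, 1, 0, 0, 0, 0], [0, 2, 1, 0, 0, 0], [0, 0, 2, 0, 0, 0], [0, 0, 0, 3, 1, 0], [0, 0, 0, 0, 3, 0], [0, 0, 0, 0, 0, 3]]

The characteristic polynomial is det(xI - A) = (x - 3)^3(x - 2)^3, so the eigenvalues are 2 (algebraic multiplicity 3), 3 (algebraic multiplicity 3).

For λ = 2: rank(A - 2I) = 5, rank((A - 2I)^2) = 4, rank((A - 2I)^3) = 3. The eigenspace has dimension 6 - 5 = 1, so there is 1 Jordan block; the rank sequence gives block sizes [3].

For λ = 3: rank(A - 3I) = 4, rank((A - 3I)^2) = 3. The eigenspace has dimension 6 - 4 = 2, so there are 2 Jordan blocks; the rank sequence gives block sizes [2, 1].

Assembling the blocks gives the Jordan form J above.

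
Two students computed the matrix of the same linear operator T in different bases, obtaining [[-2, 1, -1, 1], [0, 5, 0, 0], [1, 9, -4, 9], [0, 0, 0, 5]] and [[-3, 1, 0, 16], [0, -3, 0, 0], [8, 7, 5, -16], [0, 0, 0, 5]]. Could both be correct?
Two matrices over a field are similar if and only if they have the same invariant factors.

Both A and B have characteristic polynomial (x - 5)^2(x + 3)^2 and minimal polynomial (x - 5)(x + 3)^2. Computing further, both have invariant factors x - 5, (x - 5)(x + 3)^2. Hence A and B are similar.

Yes.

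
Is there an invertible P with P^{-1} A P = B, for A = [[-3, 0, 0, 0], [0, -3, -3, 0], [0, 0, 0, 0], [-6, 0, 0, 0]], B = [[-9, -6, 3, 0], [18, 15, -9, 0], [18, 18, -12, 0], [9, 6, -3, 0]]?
Yes.

Two matrices over a field are similar if and only if they have the same invariant factors.

Both A and B have characteristic polynomial x^2(x + 3)^2 and minimal polynomial x(x + 3). Computing further, both have invariant factors x(x + 3), x(x + 3). Hence A and B are similar.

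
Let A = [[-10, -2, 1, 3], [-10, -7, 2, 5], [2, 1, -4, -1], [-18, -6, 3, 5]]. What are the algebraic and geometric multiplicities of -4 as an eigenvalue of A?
The characteristic polynomial is (x + 4)^4, so the factor x + 4 appears with exponent 4: the algebraic multiplicity is 4.

rank(A + 4I) = 2, so the eigenspace has dimension 4 - 2 = 2: the geometric multiplicity is 2.

Since 2 < 4, A is not diagonalizable.

algebraic multiplicity 4, geometric multiplicity 2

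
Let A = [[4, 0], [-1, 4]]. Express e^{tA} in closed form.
A has Jordan form J = [[4, 1], [0, 4]] with A = PJP^{-1}, so e^{tA} = P e^{tJ} P^{-1}.

For a Jordan block J_k(λ), e^{tJ_k(λ)} = e^{λt} · (I + tN + t^2 N^2/2! + ... + t^{k-1} N^{k-1}/(k-1)!) where N is the nilpotent superdiagonal part.

Assembling the blocks and conjugating back gives the entries of e^{tA} as shown above.

e^{tA} = [[e^{4*t}, 0], [-t*e^{4*t}, e^{4*t}]]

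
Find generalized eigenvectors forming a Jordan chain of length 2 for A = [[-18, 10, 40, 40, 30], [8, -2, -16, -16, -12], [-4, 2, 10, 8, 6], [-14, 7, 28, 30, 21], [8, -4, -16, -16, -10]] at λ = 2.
v_1 = [[0, 1, 0, 0, 0]]^T, v_2 = [[10, -4, 2, 7, -4]]^T

We seek v_1 ∈ ker((A - 2I)^2) \ ker(A - 2I), then set v_{i+1} = (A - 2I) v_i.

One such chain is v_1 = [[0, 1, 0, 0, 0]]^T, v_2 = [[10, -4, 2, 7, -4]]^T. Check: (A - 2I) v_2 = [[0, 0, 0, 0, 0]]^T = 0.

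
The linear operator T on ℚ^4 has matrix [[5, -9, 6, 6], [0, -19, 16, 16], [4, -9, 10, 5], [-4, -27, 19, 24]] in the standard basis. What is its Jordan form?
J = [[5, 1, 0, 0], [0, 5, 0, 0], [0, 0, 5, 1], [0, 0, 0, 5]]

The characteristic polynomial is det(xI - A) = (x - 5)^4, so the eigenvalues are 5 (algebraic multiplicity 4).

For λ = 5: rank(A - 5I) = 2, rank((A - 5I)^2) = 0. The eigenspace has dimension 4 - 2 = 2, so there are 2 Jordan blocks; the rank sequence gives block sizes [2, 2].

Assembling the blocks gives the Jordan form J above.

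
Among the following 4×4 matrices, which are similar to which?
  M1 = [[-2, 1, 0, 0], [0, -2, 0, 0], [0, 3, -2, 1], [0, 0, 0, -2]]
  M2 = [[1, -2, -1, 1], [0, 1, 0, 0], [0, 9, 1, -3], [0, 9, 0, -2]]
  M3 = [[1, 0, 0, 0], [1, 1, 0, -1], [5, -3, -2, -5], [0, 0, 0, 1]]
Characteristic polynomials: χ_{M1} = (x + 2)^4, χ_{M2} = (x - 1)^3(x + 2), χ_{M3} = (x - 1)^3(x + 2).

{M1}: invariant factors (x + 2)^2, (x + 2)^2.

{M2, M3}: invariant factors x - 1, (x - 1)^2(x + 2).

Matrices are similar if and only if their invariant-factor lists agree; the partition into similarity classes is {M1}, {M2, M3}.

2 classes: {M1}, {M2, M3}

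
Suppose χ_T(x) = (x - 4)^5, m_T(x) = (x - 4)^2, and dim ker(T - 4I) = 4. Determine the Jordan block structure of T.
Jordan blocks: (4, 2), (4, 1), (4, 1), (4, 1)

λ = 4: algebraic multiplicity 5 (exponent in χ_T), largest block size 2 (exponent in m_T), 4 blocks (geometric multiplicity). These force block sizes [2, 1, 1, 1].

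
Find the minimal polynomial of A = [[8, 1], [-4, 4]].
m_A(x) = (x - 6)^2

The characteristic polynomial factors as (x - 6)^2. The minimal polynomial is ∏(x - λ)^{k_λ} where k_λ is the size of the largest Jordan block at λ.

For λ = 6: rank(A - 6I) = 1, and the largest Jordan block has size 2 (the smallest k with rank((A - 6I)^k) = rank((A - 6I)^(k+1))).

So m_A(x) = (x - 6)^2.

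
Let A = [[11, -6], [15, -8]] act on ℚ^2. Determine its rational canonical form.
The invariant factors of A (the non-unit diagonal entries of the Smith normal form of xI - A over ℚ[x]) are (x - 2)(x - 1), each dividing the next. The characteristic polynomial is their product, (x - 2)(x - 1).

The rational canonical form is the block-diagonal matrix of companion matrices C(f_i):
R = [[0, -2], [1, 3]].

R = [[0, -2], [1, 3]]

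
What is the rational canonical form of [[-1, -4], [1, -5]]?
R = [[0, -9], [1, -6]]

The invariant factors of A (the non-unit diagonal entries of the Smith normal form of xI - A over ℚ[x]) are (x + 3)^2, each dividing the next. The characteristic polynomial is their product, (x + 3)^2.

The rational canonical form is the block-diagonal matrix of companion matrices C(f_i):
R = [[0, -9], [1, -6]].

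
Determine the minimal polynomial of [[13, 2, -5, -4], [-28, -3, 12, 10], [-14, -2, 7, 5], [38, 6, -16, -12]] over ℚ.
m_A(x) = (x - 2)(x - 1)^2

The characteristic polynomial factors as (x - 2)(x - 1)^3. The minimal polynomial is ∏(x - λ)^{k_λ} where k_λ is the size of the largest Jordan block at λ.

For λ = 1: rank(A - I) = 2, and the largest Jordan block has size 2 (the smallest k with rank((A - I)^k) = rank((A - I)^(k+1))).
For λ = 2: rank(A - 2I) = 3, and the largest Jordan block has size 1 (the smallest k with rank((A - 2I)^k) = rank((A - 2I)^(k+1))).

So m_A(x) = (x - 2)(x - 1)^2.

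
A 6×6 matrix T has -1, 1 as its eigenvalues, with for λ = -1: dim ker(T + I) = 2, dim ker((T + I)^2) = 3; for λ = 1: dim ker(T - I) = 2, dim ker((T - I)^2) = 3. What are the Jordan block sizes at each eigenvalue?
Jordan blocks: (-1, 2), (-1, 1), (1, 2), (1, 1)

λ = -1: successive nullity increments [2, 1] count blocks of size ≥ k; block sizes are [2, 1].
λ = 1: successive nullity increments [2, 1] count blocks of size ≥ k; block sizes are [2, 1].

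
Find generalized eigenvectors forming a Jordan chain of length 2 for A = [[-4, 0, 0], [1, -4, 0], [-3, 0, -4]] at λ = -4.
v_1 = [[1, 2, -5]]^T, v_2 = [[0, 1, -3]]^T

We seek v_1 ∈ ker((A + 4I)^2) \ ker(A + 4I), then set v_{i+1} = (A + 4I) v_i.

One such chain is v_1 = [[1, 2, -5]]^T, v_2 = [[0, 1, -3]]^T. Check: (A + 4I) v_2 = [[0, 0, 0]]^T = 0.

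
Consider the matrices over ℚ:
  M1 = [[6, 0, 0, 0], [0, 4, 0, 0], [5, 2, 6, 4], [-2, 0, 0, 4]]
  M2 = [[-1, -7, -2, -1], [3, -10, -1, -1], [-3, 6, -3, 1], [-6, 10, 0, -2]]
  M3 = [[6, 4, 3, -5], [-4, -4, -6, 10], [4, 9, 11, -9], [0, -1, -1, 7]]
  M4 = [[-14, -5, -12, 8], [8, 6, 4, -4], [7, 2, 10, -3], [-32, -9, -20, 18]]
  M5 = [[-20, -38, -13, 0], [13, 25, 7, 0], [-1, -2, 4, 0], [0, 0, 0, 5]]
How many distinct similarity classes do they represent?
Characteristic polynomials: χ_{M1} = (x - 6)^2(x - 4)^2, χ_{M2} = (x + 4)^4, χ_{M3} = (x - 6)^2(x - 4)^2, χ_{M4} = (x - 6)^2(x - 4)^2, χ_{M5} = (x - 5)^3(x + 1).

{M1}: invariant factors x - 4, (x - 6)^2(x - 4).

{M2}: invariant factors x + 4, (x + 4)^3.

{M3, M4}: invariant factors (x - 6)^2(x - 4)^2.

{M5}: invariant factors x - 5, (x - 5)^2(x + 1).

Matrices are similar if and only if their invariant-factor lists agree; the partition into similarity classes is {M1}, {M2}, {M3, M4}, {M5}.

4 classes: {M1}, {M2}, {M3, M4}, {M5}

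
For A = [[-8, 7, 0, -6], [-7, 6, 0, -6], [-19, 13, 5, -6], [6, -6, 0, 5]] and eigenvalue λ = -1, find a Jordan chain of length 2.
We seek v_1 ∈ ker((A + I)^2) \ ker(A + I), then set v_{i+1} = (A + I) v_i.

One such chain is v_1 = [[0, 1, -1, 1]]^T, v_2 = [[1, 1, 1, 0]]^T. Check: (A + I) v_2 = [[0, 0, 0, 0]]^T = 0.

v_1 = [[0, 1, -1, 1]]^T, v_2 = [[1, 1, 1, 0]]^T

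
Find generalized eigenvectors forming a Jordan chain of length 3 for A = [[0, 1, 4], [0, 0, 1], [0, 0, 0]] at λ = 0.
We seek v_1 ∈ ker(A^3) \ ker(A^2), then set v_{i+1} = A v_i.

One such chain is v_1 = [[2, 0, 1]]^T, v_2 = [[4, 1, 0]]^T, v_3 = [[1, 0, 0]]^T. Check: A v_3 = [[0, 0, 0]]^T = 0.

v_1 = [[2, 0, 1]]^T, v_2 = [[4, 1, 0]]^T, v_3 = [[1, 0, 0]]^T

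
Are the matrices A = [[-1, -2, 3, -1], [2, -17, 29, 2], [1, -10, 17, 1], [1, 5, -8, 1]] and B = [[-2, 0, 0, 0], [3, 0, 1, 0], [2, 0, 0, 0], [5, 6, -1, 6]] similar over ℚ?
No.

trace(A) = 0 but trace(B) = 4. The trace is a similarity invariant, so A and B are not similar.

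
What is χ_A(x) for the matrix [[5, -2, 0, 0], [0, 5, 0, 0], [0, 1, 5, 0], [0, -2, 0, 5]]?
χ_A(x) = (x - 5)^4

xI - A = [[x - 5, 2, 0, 0], [0, x - 5, 0, 0], [0, -1, x - 5, 0], [0, 2, 0, x - 5]].

Expanding det(xI - A) along the first row:
det(xI - A) = + (x - 5)·det([[x - 5, 0, 0], [-1, x - 5, 0], [2, 0, x - 5]]) - (2)·det([[0, 0, 0], [0, x - 5, 0], [0, 0, x - 5]]) + (0)·det([[0, x - 5, 0], [0, -1, 0], [0, 2, x - 5]]) - (0)·det([[0, x - 5, 0], [0, -1, x - 5], [0, 2, 0]]).

Evaluating gives χ_A(x) = x^4 - 20x^3 + 150x^2 - 500x + 625 = (x - 5)^4.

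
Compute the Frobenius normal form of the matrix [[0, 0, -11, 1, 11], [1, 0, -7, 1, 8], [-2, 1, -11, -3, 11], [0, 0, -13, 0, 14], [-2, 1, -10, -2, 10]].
R = [[0, 0, 0, 0, 12], [1, 0, 0, 0, -28], [0, 1, 0, 0, 8], [0, 0, 1, 0, 12], [0, 0, 0, 1, -1]]

The invariant factors of A (the non-unit diagonal entries of the Smith normal form of xI - A over ℚ[x]) are (x - 3)(x^2 + 2x - 2)^2, each dividing the next. The characteristic polynomial is their product, (x - 3)(x^2 + 2x - 2)^2.

The rational canonical form is the block-diagonal matrix of companion matrices C(f_i):
R = [[0, 0, 0, 0, 12], [1, 0, 0, 0, -28], [0, 1, 0, 0, 8], [0, 0, 1, 0, 12], [0, 0, 0, 1, -1]].

Note the characteristic polynomial does not split into linear factors over ℚ, so A has no Jordan form over ℚ; the rational canonical form exists over any field.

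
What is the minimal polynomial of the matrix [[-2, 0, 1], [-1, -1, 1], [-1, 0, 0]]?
The characteristic polynomial factors as (x + 1)^3. The minimal polynomial is ∏(x - λ)^{k_λ} where k_λ is the size of the largest Jordan block at λ.

For λ = -1: rank(A + I) = 1, and the largest Jordan block has size 2 (the smallest k with rank((A + I)^k) = rank((A + I)^(k+1))).

So m_A(x) = (x + 1)^2.

m_A(x) = (x + 1)^2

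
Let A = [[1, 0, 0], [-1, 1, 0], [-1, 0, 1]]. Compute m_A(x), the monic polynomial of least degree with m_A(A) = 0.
m_A(x) = (x - 1)^2

The characteristic polynomial factors as (x - 1)^3. The minimal polynomial is ∏(x - λ)^{k_λ} where k_λ is the size of the largest Jordan block at λ.

For λ = 1: rank(A - I) = 1, and the largest Jordan block has size 2 (the smallest k with rank((A - I)^k) = rank((A - I)^(k+1))).

So m_A(x) = (x - 1)^2.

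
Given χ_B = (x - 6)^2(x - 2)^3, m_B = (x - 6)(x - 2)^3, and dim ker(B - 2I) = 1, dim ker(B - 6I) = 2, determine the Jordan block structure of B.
Jordan blocks: (2, 3), (6, 1), (6, 1)

λ = 2: algebraic multiplicity 3 (exponent in χ_B), largest block size 3 (exponent in m_B), 1 block (geometric multiplicity). This forces block sizes [3].
λ = 6: algebraic multiplicity 2 (exponent in χ_B), largest block size 1 (exponent in m_B), 2 blocks (geometric multiplicity). These force block sizes [1, 1].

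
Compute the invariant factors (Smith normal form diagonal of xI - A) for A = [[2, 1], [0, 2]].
The Jordan structure of A has elementary divisors (x - 2)^2. Arranging the block sizes at each eigenvalue in decreasing order and taking row products gives the invariant factors.

Invariant factors (smallest first, each dividing the next): (x - 2)^2.

Check: the last factor (x - 2)^2 is the minimal polynomial, and the product (x - 2)^2 is the characteristic polynomial.

(x - 2)^2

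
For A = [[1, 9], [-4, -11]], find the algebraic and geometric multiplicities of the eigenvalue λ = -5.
algebraic multiplicity 2, geometric multiplicity 1

The characteristic polynomial is (x + 5)^2, so the factor x + 5 appears with exponent 2: the algebraic multiplicity is 2.

rank(A + 5I) = 1, so the eigenspace has dimension 2 - 1 = 1: the geometric multiplicity is 1.

Since 1 < 2, A is not diagonalizable.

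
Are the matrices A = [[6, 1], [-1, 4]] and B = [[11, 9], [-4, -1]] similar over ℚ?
Two matrices over a field are similar if and only if they have the same invariant factors.

Both A and B have characteristic polynomial (x - 5)^2 and minimal polynomial (x - 5)^2. Computing further, both have invariant factors (x - 5)^2. Hence A and B are similar.

Yes.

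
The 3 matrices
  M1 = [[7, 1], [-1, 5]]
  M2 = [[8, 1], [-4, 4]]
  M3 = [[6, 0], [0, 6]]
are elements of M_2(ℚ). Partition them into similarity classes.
Characteristic polynomials: χ_{M1} = (x - 6)^2, χ_{M2} = (x - 6)^2, χ_{M3} = (x - 6)^2.

{M1, M2}: invariant factors (x - 6)^2.

{M3}: invariant factors x - 6, x - 6.

Matrices are similar if and only if their invariant-factor lists agree; the partition into similarity classes is {M1, M2}, {M3}.

2 classes: {M1, M2}, {M3}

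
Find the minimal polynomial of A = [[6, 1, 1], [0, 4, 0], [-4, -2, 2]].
m_A(x) = (x - 4)^2

The characteristic polynomial factors as (x - 4)^3. The minimal polynomial is ∏(x - λ)^{k_λ} where k_λ is the size of the largest Jordan block at λ.

For λ = 4: rank(A - 4I) = 1, and the largest Jordan block has size 2 (the smallest k with rank((A - 4I)^k) = rank((A - 4I)^(k+1))).

So m_A(x) = (x - 4)^2.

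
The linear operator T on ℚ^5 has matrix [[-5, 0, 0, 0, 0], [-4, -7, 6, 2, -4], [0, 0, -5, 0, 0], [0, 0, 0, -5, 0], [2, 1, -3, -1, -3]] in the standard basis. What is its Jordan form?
J = [[-5, 1, 0, 0, 0], [0, -5, 0, 0, 0], [0, 0, -5, 0, 0], [0, 0, 0, -5, 0], [0, 0, 0, 0, -5]]

The characteristic polynomial is det(xI - A) = (x + 5)^5, so the eigenvalues are -5 (algebraic multiplicity 5).

For λ = -5: rank(A + 5I) = 1, rank((A + 5I)^2) = 0. The eigenspace has dimension 5 - 1 = 4, so there are 4 Jordan blocks; the rank sequence gives block sizes [2, 1, 1, 1].

Assembling the blocks gives the Jordan form J above.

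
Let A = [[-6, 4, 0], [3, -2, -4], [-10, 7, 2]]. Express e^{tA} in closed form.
e^{tA} = [[(14*t^2 - 4*t + 1)*e^{-2*t}, 4*t*(1 - 2*t)*e^{-2*t}, -8*t^2*e^{-2*t}], [t*(14*t + 3)*e^{-2*t}, (1 - 8*t^2)*e^{-2*t}, -4*t*(2*t + 1)*e^{-2*t}], [t*(21*t - 20)*e^{-2*t}/2, t*(7 - 6*t)*e^{-2*t}, (-6*t^2 + 4*t + 1)*e^{-2*t}]]

A has Jordan form J = [[-2, 1, 0], [0, -2, 1], [0, 0, -2]] with A = PJP^{-1}, so e^{tA} = P e^{tJ} P^{-1}.

For a Jordan block J_k(λ), e^{tJ_k(λ)} = e^{λt} · (I + tN + t^2 N^2/2! + ... + t^{k-1} N^{k-1}/(k-1)!) where N is the nilpotent superdiagonal part.

Assembling the blocks and conjugating back gives the entries of e^{tA} as shown above.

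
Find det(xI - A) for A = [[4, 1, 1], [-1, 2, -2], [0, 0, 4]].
xI - A = [[x - 4, -1, -1], [1, x - 2, 2], [0, 0, x - 4]].

Expanding det(xI - A) along the first row:
det(xI - A) = + (x - 4)·det([[x - 2, 2], [0, x - 4]]) - (-1)·det([[1, 2], [0, x - 4]]) + (-1)·det([[1, x - 2], [0, 0]]).

Evaluating gives χ_A(x) = x^3 - 10x^2 + 33x - 36 = (x - 4)(x - 3)^2.

χ_A(x) = (x - 4)(x - 3)^2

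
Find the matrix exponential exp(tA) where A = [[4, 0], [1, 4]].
e^{tA} = [[e^{4*t}, 0], [t*e^{4*t}, e^{4*t}]]

A has Jordan form J = [[4, 1], [0, 4]] with A = PJP^{-1}, so e^{tA} = P e^{tJ} P^{-1}.

For a Jordan block J_k(λ), e^{tJ_k(λ)} = e^{λt} · (I + tN + t^2 N^2/2! + ... + t^{k-1} N^{k-1}/(k-1)!) where N is the nilpotent superdiagonal part.

Assembling the blocks and conjugating back gives the entries of e^{tA} as shown above.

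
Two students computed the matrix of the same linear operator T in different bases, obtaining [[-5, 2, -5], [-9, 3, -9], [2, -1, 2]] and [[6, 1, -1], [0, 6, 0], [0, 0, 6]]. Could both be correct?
trace(A) = 0 but trace(B) = 18. The trace is a similarity invariant, so A and B are not similar.

No.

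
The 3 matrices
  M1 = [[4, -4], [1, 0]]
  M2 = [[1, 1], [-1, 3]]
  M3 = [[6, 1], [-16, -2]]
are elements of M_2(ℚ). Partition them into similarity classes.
1 class: {M1, M2, M3}

Characteristic polynomials: χ_{M1} = (x - 2)^2, χ_{M2} = (x - 2)^2, χ_{M3} = (x - 2)^2.

{M1, M2, M3}: invariant factors (x - 2)^2.

Matrices are similar if and only if their invariant-factor lists agree; the partition into similarity classes is {M1, M2, M3}.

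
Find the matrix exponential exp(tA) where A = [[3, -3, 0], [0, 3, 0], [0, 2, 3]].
A has Jordan form J = [[3, 1, 0], [0, 3, 0], [0, 0, 3]] with A = PJP^{-1}, so e^{tA} = P e^{tJ} P^{-1}.

For a Jordan block J_k(λ), e^{tJ_k(λ)} = e^{λt} · (I + tN + t^2 N^2/2! + ... + t^{k-1} N^{k-1}/(k-1)!) where N is the nilpotent superdiagonal part.

Assembling the blocks and conjugating back gives the entries of e^{tA} as shown above.

e^{tA} = [[e^{3*t}, -3*t*e^{3*t}, 0], [0, e^{3*t}, 0], [0, 2*t*e^{3*t}, e^{3*t}]]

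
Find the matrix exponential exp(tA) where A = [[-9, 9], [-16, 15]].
A has Jordan form J = [[3, 1], [0, 3]] with A = PJP^{-1}, so e^{tA} = P e^{tJ} P^{-1}.

For a Jordan block J_k(λ), e^{tJ_k(λ)} = e^{λt} · (I + tN + t^2 N^2/2! + ... + t^{k-1} N^{k-1}/(k-1)!) where N is the nilpotent superdiagonal part.

Assembling the blocks and conjugating back gives the entries of e^{tA} as shown above.

e^{tA} = [[(1 - 12*t)*e^{3*t}, 9*t*e^{3*t}], [-16*t*e^{3*t}, (12*t + 1)*e^{3*t}]]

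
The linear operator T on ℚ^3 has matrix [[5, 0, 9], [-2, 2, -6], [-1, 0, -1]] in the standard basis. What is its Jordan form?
J = [[2, 1, 0], [0, 2, 0], [0, 0, 2]]

The characteristic polynomial is det(xI - A) = (x - 2)^3, so the eigenvalues are 2 (algebraic multiplicity 3).

For λ = 2: rank(A - 2I) = 1, rank((A - 2I)^2) = 0. The eigenspace has dimension 3 - 1 = 2, so there are 2 Jordan blocks; the rank sequence gives block sizes [2, 1].

Assembling the blocks gives the Jordan form J above.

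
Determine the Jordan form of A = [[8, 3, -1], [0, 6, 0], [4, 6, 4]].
J = [[6, 1, 0], [0, 6, 0], [0, 0, 6]]

The characteristic polynomial is det(xI - A) = (x - 6)^3, so the eigenvalues are 6 (algebraic multiplicity 3).

For λ = 6: rank(A - 6I) = 1, rank((A - 6I)^2) = 0. The eigenspace has dimension 3 - 1 = 2, so there are 2 Jordan blocks; the rank sequence gives block sizes [2, 1].

Assembling the blocks gives the Jordan form J above.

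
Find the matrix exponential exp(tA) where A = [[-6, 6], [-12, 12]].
e^{tA} = [[2 - e^{6*t}, e^{6*t} - 1], [2 - 2*e^{6*t}, 2*e^{6*t} - 1]]

A has Jordan form J = [[0, 0], [0, 6]] with A = PJP^{-1}, so e^{tA} = P e^{tJ} P^{-1}.

For a Jordan block J_k(λ), e^{tJ_k(λ)} = e^{λt} · (I + tN + t^2 N^2/2! + ... + t^{k-1} N^{k-1}/(k-1)!) where N is the nilpotent superdiagonal part.

Assembling the blocks and conjugating back gives the entries of e^{tA} as shown above.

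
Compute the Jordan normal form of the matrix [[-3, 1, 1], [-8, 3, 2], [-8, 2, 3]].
J = [[1, 1, 0], [0, 1, 0], [0, 0, 1]]

The characteristic polynomial is det(xI - A) = (x - 1)^3, so the eigenvalues are 1 (algebraic multiplicity 3).

For λ = 1: rank(A - I) = 1, rank((A - I)^2) = 0. The eigenspace has dimension 3 - 1 = 2, so there are 2 Jordan blocks; the rank sequence gives block sizes [2, 1].

Assembling the blocks gives the Jordan form J above.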